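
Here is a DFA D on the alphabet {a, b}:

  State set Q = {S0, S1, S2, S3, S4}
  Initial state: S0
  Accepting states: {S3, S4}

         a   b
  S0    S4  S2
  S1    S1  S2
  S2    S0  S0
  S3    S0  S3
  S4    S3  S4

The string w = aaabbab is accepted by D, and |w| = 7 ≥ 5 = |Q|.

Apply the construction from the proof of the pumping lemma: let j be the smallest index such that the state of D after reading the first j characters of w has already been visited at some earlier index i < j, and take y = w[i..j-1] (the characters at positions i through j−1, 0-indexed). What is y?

aaa

Run of D on w = a a a b b a b:
  step 0: S0  (start)
  step 1: S4  (read a: S0→S4)
  step 2: S3  (read a: S4→S3)
  step 3: S0  (read a: S3→S0)   ← first repeat (S0 seen earlier)
  step 4: S2  (read b: S0→S2)
  step 5: S0  (read b: S2→S0)
  step 6: S4  (read a: S0→S4)
  step 7: S4  (read b: S4→S4)

So i = 0, j = 3, giving x = w[0:0] = ε, y = w[0:3] = aaa, z = w[3:7] = bbab.
Check: |xy| = 3 ≤ 5 and |y| = 3 ≥ 1. Reading y takes D from S0 back to S0, so every xyⁱz is accepted.
Since D has 5 states, any run of length ≥ 5 visits 5+1 states, so by pigeonhole some state repeats within the first 5 steps — that repeat gives the pumpable loop.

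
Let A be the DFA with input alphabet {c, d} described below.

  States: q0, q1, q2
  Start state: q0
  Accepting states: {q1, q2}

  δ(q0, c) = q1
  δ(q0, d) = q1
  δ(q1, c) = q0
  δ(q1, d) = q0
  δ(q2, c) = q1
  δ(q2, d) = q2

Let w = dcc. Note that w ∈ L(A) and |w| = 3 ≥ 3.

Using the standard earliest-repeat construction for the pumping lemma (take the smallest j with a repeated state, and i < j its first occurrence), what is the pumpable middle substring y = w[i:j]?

dc

Run of A on w = d c c:
  step 0: q0  (start)
  step 1: q1  (read d: q0→q1)
  step 2: q0  (read c: q1→q0)   ← first repeat (q0 seen earlier)
  step 3: q1  (read c: q0→q1)

So i = 0, j = 2, giving x = w[0:0] = ε, y = w[0:2] = dc, z = w[2:3] = c.
Check: |xy| = 2 ≤ 3 and |y| = 2 ≥ 1. Reading y takes A from q0 back to q0, so every xyⁱz is accepted.
With |Q| = 3, pigeonhole forces a state repeat no later than step 3; the substring read between the first and second visits to that state can be pumped.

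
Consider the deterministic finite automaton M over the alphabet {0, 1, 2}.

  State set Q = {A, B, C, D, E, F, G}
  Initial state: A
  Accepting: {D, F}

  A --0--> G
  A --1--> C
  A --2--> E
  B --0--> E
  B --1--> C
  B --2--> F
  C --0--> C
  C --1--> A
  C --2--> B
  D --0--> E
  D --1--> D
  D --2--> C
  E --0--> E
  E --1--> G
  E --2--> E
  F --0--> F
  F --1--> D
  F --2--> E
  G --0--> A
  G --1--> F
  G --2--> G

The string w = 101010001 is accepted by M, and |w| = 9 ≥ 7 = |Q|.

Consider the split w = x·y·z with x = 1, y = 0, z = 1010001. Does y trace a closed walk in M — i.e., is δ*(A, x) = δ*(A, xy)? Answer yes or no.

yes

Run of M on the first 2 characters of w = 1 0:
  step 0: A  (start)
  step 1: C  (read 1: A→C)
  step 2: C  (read 0: C→C)

After x (step 1): C. After xy (step 2): C.
They match, so y = 0 drives M around a cycle from C back to itself; pumping y any number of times keeps M in C before reading z, and xyⁱz ∈ L(M) for every i ≥ 0.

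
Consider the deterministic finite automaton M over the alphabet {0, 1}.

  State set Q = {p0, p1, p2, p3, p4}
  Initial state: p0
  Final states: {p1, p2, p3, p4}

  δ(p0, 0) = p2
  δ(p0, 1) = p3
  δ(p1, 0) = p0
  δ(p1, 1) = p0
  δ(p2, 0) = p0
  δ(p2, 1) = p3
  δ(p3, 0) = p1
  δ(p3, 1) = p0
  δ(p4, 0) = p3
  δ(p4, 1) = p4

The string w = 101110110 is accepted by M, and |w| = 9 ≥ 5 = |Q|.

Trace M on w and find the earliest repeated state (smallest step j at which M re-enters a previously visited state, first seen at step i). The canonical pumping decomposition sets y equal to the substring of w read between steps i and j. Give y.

101

State sequence: p0 -1-> p3 -0-> p1 -1-> p0 -1-> p3 -1-> p0 -0-> p2 -1-> p3 -1-> p0 -0-> p2
First repeat at step 3: p0 was already visited.

So i = 0, j = 3, giving x = w[0:0] = ε, y = w[0:3] = 101, z = w[3:9] = 110110.
Check: |xy| = 3 ≤ 5 and |y| = 3 ≥ 1. Reading y takes M from p0 back to p0, so every xyⁱz is accepted.
The DFA has 5 states, so the proof of the pumping lemma guarantees a repeated state among the first 5+1 visited; the segment between the two visits is the pumpable y.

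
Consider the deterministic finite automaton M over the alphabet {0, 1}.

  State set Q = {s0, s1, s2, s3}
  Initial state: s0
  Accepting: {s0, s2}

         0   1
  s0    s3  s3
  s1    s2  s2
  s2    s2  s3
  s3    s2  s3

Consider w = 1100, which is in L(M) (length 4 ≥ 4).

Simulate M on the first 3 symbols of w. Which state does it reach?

s2

State sequence: s0 -1-> s3 -1-> s3 -0-> s2

After reading 3 characters, M is in state s2.
(This kind of state-tracing is the core of the pumping-lemma construction: with 4 states, pigeonhole forces a repeat within the first 4 steps.)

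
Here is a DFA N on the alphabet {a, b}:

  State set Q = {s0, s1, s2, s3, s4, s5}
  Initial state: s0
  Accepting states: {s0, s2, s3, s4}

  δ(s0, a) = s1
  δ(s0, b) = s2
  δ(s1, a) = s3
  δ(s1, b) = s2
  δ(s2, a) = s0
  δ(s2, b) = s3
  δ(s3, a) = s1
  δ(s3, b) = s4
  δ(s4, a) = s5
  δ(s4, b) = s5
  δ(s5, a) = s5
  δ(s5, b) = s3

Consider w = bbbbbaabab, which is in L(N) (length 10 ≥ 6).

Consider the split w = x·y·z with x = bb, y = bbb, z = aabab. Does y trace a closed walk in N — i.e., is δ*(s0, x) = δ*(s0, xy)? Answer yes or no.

yes

Run of N on the first 5 characters of w = b b b b b:
  step 0: s0  (start)
  step 1: s2  (read b: s0→s2)
  step 2: s3  (read b: s2→s3)
  step 3: s4  (read b: s3→s4)
  step 4: s5  (read b: s4→s5)
  step 5: s3  (read b: s5→s3)

After x (step 2): s3. After xy (step 5): s3.
They match, so y = bbb drives N around a cycle from s3 back to itself; pumping y any number of times keeps N in s3 before reading z, and xyⁱz ∈ L(N) for every i ≥ 0.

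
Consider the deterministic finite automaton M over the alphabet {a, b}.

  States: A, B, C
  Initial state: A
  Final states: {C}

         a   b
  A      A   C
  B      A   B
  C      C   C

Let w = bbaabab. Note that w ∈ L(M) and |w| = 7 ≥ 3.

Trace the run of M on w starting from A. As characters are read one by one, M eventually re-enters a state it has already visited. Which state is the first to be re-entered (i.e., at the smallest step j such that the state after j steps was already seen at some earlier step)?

C

State sequence: A -b-> C -b-> C -a-> C -a-> C -b-> C -a-> C -b-> C
First repeat at step 2: C was already visited.

The earliest repeat is at step j = 2: M is in C, which it already visited at step i = 1.
Pumping length from the standard proof: p = 3 (the number of states). The repeated state found above gives |xy| = j ≤ 3 and |y| = j − i ≥ 1.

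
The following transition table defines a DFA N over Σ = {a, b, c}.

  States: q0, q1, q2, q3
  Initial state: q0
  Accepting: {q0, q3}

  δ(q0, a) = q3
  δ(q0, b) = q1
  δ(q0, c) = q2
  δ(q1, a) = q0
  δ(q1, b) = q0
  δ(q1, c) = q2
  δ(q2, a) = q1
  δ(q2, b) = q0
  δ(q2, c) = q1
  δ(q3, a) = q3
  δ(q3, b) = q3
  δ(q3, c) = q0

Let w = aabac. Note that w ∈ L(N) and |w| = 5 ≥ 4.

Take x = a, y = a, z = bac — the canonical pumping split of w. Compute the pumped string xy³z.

aaaabac

xy^3z = a·a·a·a·bac = aaaabac.
Reading y = a takes N from q3 back to q3, so after x·y·y·y the machine is still in q3, and z then leads to the accepting state q0. Hence aaaabac ∈ L(N).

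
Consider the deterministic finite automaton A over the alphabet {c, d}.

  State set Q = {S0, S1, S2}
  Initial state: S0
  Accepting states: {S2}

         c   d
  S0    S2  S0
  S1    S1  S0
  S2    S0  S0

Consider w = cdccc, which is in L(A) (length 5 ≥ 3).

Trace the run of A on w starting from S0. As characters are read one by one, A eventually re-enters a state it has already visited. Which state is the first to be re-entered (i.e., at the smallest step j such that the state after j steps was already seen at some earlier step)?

S0

Run of A on w = c d c c c:
  step 0: S0  (start)
  step 1: S2  (read c: S0→S2)
  step 2: S0  (read d: S2→S0)   ← first repeat (S0 seen earlier)
  step 3: S2  (read c: S0→S2)
  step 4: S0  (read c: S2→S0)
  step 5: S2  (read c: S0→S2)

The earliest repeat is at step j = 2: A is in S0, which it already visited at step i = 0.
With |Q| = 3, pigeonhole forces a state repeat no later than step 3; the substring read between the first and second visits to that state can be pumped.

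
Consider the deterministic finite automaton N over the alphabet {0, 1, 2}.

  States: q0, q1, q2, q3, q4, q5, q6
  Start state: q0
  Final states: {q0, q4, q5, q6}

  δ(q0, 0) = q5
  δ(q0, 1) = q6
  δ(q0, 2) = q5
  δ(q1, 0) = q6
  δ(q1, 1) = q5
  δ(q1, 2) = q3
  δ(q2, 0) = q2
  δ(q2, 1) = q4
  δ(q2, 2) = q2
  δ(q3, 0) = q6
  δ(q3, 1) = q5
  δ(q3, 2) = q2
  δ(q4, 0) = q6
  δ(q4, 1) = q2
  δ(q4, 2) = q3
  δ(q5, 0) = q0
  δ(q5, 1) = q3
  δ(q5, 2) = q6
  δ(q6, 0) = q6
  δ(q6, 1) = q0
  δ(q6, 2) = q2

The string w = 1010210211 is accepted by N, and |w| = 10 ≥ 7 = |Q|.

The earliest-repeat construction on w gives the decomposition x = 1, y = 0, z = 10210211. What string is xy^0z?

110210211

xy⁰z = xz = 1·10210211 = 110210211.
Reading y = 0 takes N from q6 back to q6, so after x the machine is still in q6, and z then leads to the accepting state q6. Hence 110210211 ∈ L(N).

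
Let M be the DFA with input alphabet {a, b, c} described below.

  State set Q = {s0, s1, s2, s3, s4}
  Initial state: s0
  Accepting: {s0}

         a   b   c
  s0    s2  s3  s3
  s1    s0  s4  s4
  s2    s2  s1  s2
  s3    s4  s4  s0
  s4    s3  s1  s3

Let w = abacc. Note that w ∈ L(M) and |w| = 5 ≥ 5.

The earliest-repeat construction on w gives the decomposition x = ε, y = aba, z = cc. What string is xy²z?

abaabacc

xy^2z = ε·aba·aba·cc = abaabacc.
Reading y = aba takes M from s0 back to s0, so after x·y·y the machine is still in s0, and z then leads to the accepting state s0. Hence abaabacc ∈ L(M).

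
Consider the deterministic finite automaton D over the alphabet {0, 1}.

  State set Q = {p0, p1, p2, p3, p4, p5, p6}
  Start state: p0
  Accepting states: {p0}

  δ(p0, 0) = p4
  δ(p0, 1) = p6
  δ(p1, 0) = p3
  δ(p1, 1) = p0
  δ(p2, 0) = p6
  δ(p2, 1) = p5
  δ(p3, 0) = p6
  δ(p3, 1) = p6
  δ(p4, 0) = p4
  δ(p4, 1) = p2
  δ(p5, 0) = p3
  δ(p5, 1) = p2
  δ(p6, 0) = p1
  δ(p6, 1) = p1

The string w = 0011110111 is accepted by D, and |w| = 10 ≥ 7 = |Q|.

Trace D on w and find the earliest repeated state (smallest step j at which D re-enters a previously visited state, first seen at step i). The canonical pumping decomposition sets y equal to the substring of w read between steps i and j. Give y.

0

Run of D on w = 0 0 1 1 1 1 0 1 1 1:
  step 0: p0  (start)
  step 1: p4  (read 0: p0→p4)
  step 2: p4  (read 0: p4→p4)   ← first repeat (p4 seen earlier)
  step 3: p2  (read 1: p4→p2)
  step 4: p5  (read 1: p2→p5)
  step 5: p2  (read 1: p5→p2)
  step 6: p5  (read 1: p2→p5)
  step 7: p3  (read 0: p5→p3)
  step 8: p6  (read 1: p3→p6)
  step 9: p1  (read 1: p6→p1)
  step 10: p0  (read 1: p1→p0)

So i = 1, j = 2, giving x = w[0:1] = 0, y = w[1:2] = 0, z = w[2:10] = 11110111.
Check: |xy| = 2 ≤ 7 and |y| = 1 ≥ 1. Reading y takes D from p4 back to p4, so every xyⁱz is accepted.
Since D has 7 states, any run of length ≥ 7 visits 7+1 states, so by pigeonhole some state repeats within the first 7 steps — that repeat gives the pumpable loop.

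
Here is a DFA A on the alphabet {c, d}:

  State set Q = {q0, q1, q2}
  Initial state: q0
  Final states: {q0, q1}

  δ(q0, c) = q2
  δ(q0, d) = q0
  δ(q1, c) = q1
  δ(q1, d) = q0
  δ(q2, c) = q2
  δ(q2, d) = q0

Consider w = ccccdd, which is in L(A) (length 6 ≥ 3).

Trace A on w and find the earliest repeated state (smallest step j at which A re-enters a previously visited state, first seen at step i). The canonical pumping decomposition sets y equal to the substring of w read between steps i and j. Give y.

Run of A on w = c c c c d d:
  step 0: q0  (start)
  step 1: q2  (read c: q0→q2)
  step 2: q2  (read c: q2→q2)   ← first repeat (q2 seen earlier)
  step 3: q2  (read c: q2→q2)
  step 4: q2  (read c: q2→q2)
  step 5: q0  (read d: q2→q0)
  step 6: q0  (read d: q0→q0)

So i = 1, j = 2, giving x = w[0:1] = c, y = w[1:2] = c, z = w[2:6] = ccdd.
Check: |xy| = 2 ≤ 3 and |y| = 1 ≥ 1. Reading y takes A from q2 back to q2, so every xyⁱz is accepted.

c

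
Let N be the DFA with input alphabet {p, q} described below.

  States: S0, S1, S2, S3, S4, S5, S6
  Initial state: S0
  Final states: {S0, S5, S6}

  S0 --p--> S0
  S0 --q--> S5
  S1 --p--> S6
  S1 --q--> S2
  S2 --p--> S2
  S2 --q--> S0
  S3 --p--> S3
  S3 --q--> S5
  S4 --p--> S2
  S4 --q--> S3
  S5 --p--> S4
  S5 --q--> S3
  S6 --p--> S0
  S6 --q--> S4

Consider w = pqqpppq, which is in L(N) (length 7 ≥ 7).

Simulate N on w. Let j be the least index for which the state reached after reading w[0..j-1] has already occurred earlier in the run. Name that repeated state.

S0

Run of N on w = p q q p p p q:
  step 0: S0  (start)
  step 1: S0  (read p: S0→S0)   ← first repeat (S0 seen earlier)
  step 2: S5  (read q: S0→S5)
  step 3: S3  (read q: S5→S3)
  step 4: S3  (read p: S3→S3)
  step 5: S3  (read p: S3→S3)
  step 6: S3  (read p: S3→S3)
  step 7: S5  (read q: S3→S5)

The earliest repeat is at step j = 1: N is in S0, which it already visited at step i = 0.
The DFA has 7 states, so the proof of the pumping lemma guarantees a repeated state among the first 7+1 visited; the segment between the two visits is the pumpable y.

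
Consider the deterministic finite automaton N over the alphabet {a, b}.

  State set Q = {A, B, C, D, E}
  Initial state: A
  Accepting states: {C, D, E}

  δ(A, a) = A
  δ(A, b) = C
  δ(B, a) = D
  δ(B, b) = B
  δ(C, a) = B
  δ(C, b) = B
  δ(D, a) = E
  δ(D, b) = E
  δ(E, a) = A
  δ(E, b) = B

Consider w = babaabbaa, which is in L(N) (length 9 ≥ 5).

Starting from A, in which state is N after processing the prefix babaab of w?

B

State sequence: A -b-> C -a-> B -b-> B -a-> D -a-> E -b-> B

After reading 6 characters, N is in state B.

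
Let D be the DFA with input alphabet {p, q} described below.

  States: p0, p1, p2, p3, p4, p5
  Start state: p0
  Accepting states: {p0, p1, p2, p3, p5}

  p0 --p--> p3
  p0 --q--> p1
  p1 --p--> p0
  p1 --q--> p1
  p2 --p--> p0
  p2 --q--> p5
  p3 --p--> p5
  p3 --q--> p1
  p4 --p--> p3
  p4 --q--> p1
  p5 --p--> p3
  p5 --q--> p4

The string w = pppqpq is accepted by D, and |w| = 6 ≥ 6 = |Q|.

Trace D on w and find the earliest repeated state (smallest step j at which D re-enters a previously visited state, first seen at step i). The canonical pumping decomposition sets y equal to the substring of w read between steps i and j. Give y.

State sequence: p0 -p-> p3 -p-> p5 -p-> p3 -q-> p1 -p-> p0 -q-> p1
First repeat at step 3: p3 was already visited.

So i = 1, j = 3, giving x = w[0:1] = p, y = w[1:3] = pp, z = w[3:6] = qpq.
Check: |xy| = 3 ≤ 6 and |y| = 2 ≥ 1. Reading y takes D from p3 back to p3, so every xyⁱz is accepted.

pp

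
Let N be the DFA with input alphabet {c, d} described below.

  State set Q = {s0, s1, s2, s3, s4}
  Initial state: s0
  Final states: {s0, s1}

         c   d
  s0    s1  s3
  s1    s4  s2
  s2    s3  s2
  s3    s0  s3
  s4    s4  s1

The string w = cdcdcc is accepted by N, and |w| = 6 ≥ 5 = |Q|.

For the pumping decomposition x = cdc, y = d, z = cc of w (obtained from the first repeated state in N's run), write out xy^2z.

xy^2z = cdc·d·d·cc = cdcddcc.
Reading y = d takes N from s3 back to s3, so after x·y·y the machine is still in s3, and z then leads to the accepting state s1. Hence cdcddcc ∈ L(N).

cdcddcc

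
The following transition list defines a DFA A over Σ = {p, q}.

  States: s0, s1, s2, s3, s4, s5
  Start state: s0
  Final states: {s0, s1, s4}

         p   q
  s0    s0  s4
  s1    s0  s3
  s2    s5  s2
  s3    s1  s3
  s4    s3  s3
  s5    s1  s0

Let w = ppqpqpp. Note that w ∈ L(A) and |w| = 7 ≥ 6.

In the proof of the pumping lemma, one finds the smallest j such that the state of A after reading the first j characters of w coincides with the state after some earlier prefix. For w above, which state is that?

Run of A on w = p p q p q p p:
  step 0: s0  (start)
  step 1: s0  (read p: s0→s0)   ← first repeat (s0 seen earlier)
  step 2: s0  (read p: s0→s0)
  step 3: s4  (read q: s0→s4)
  step 4: s3  (read p: s4→s3)
  step 5: s3  (read q: s3→s3)
  step 6: s1  (read p: s3→s1)
  step 7: s0  (read p: s1→s0)

The earliest repeat is at step j = 1: A is in s0, which it already visited at step i = 0.

s0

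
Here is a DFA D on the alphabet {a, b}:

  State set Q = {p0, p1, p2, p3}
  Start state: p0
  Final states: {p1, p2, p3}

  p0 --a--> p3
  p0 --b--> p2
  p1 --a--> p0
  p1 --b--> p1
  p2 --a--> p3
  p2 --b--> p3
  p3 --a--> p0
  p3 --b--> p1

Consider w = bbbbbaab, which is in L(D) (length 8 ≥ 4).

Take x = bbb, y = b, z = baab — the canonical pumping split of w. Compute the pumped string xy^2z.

bbbbbbaab

xy^2z = bbb·b·b·baab = bbbbbbaab.
Reading y = b takes D from p1 back to p1, so after x·y·y the machine is still in p1, and z then leads to the accepting state p1. Hence bbbbbbaab ∈ L(D).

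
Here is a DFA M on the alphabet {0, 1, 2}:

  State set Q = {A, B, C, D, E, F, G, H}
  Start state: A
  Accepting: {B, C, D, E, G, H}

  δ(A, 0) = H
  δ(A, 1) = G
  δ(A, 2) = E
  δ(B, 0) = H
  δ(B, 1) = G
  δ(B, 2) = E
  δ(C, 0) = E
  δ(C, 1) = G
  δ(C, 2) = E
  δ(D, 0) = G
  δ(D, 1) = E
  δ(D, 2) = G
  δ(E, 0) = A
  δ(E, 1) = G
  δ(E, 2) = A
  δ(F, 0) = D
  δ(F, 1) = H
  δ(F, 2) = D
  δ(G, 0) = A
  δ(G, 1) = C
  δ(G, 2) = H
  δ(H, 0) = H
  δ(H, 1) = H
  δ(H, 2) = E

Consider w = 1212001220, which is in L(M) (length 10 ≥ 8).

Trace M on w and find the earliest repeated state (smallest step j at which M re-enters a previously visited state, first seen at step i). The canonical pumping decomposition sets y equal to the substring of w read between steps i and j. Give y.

Run of M on w = 1 2 1 2 0 0 1 2 2 0:
  step 0: A  (start)
  step 1: G  (read 1: A→G)
  step 2: H  (read 2: G→H)
  step 3: H  (read 1: H→H)   ← first repeat (H seen earlier)
  step 4: E  (read 2: H→E)
  step 5: A  (read 0: E→A)
  step 6: H  (read 0: A→H)
  step 7: H  (read 1: H→H)
  step 8: E  (read 2: H→E)
  step 9: A  (read 2: E→A)
  step 10: H  (read 0: A→H)

So i = 2, j = 3, giving x = w[0:2] = 12, y = w[2:3] = 1, z = w[3:10] = 2001220.
Check: |xy| = 3 ≤ 8 and |y| = 1 ≥ 1. Reading y takes M from H back to H, so every xyⁱz is accepted.

1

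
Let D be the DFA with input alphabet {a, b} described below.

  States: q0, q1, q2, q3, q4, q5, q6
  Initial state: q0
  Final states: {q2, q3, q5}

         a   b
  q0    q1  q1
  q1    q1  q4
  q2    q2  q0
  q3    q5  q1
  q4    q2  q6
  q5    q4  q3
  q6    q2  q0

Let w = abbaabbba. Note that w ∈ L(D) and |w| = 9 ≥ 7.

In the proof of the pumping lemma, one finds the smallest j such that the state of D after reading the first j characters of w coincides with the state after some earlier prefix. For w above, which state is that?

q2

State sequence: q0 -a-> q1 -b-> q4 -b-> q6 -a-> q2 -a-> q2 -b-> q0 -b-> q1 -b-> q4 -a-> q2
First repeat at step 5: q2 was already visited.

The earliest repeat is at step j = 5: D is in q2, which it already visited at step i = 4.
The DFA has 7 states, so the proof of the pumping lemma guarantees a repeated state among the first 7+1 visited; the segment between the two visits is the pumpable y.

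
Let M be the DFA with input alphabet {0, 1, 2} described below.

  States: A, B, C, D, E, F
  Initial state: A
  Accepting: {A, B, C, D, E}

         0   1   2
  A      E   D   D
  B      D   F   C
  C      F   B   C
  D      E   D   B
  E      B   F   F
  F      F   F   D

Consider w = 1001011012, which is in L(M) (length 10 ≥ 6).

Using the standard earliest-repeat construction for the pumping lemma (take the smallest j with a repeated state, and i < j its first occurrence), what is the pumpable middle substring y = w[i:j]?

Run of M on w = 1 0 0 1 0 1 1 0 1 2:
  step 0: A  (start)
  step 1: D  (read 1: A→D)
  step 2: E  (read 0: D→E)
  step 3: B  (read 0: E→B)
  step 4: F  (read 1: B→F)
  step 5: F  (read 0: F→F)   ← first repeat (F seen earlier)
  step 6: F  (read 1: F→F)
  step 7: F  (read 1: F→F)
  step 8: F  (read 0: F→F)
  step 9: F  (read 1: F→F)
  step 10: D  (read 2: F→D)

So i = 4, j = 5, giving x = w[0:4] = 1001, y = w[4:5] = 0, z = w[5:10] = 11012.
Check: |xy| = 5 ≤ 6 and |y| = 1 ≥ 1. Reading y takes M from F back to F, so every xyⁱz is accepted.

0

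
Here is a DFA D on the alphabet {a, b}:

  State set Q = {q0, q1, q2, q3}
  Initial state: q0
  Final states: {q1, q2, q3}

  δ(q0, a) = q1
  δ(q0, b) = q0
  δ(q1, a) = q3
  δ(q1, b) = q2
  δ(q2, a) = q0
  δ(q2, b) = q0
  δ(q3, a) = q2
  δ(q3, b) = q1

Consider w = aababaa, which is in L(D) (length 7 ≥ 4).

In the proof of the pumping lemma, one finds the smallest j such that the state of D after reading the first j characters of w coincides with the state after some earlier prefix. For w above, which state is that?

Run of D on w = a a b a b a a:
  step 0: q0  (start)
  step 1: q1  (read a: q0→q1)
  step 2: q3  (read a: q1→q3)
  step 3: q1  (read b: q3→q1)   ← first repeat (q1 seen earlier)
  step 4: q3  (read a: q1→q3)
  step 5: q1  (read b: q3→q1)
  step 6: q3  (read a: q1→q3)
  step 7: q2  (read a: q3→q2)

The earliest repeat is at step j = 3: D is in q1, which it already visited at step i = 1.

q1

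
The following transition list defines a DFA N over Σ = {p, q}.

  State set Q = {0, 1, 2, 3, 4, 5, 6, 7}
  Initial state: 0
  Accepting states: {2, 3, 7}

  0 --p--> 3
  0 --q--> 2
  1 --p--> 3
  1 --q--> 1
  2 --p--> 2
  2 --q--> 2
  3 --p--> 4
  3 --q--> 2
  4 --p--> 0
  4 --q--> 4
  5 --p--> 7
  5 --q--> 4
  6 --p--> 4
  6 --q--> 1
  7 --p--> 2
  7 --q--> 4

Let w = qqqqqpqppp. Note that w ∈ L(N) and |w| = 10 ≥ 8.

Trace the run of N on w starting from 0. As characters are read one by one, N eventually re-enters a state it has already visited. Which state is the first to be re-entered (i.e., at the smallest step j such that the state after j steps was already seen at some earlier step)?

Run of N on w = q q q q q p q p p p:
  step 0: 0  (start)
  step 1: 2  (read q: 0→2)
  step 2: 2  (read q: 2→2)   ← first repeat (2 seen earlier)
  step 3: 2  (read q: 2→2)
  step 4: 2  (read q: 2→2)
  step 5: 2  (read q: 2→2)
  step 6: 2  (read p: 2→2)
  step 7: 2  (read q: 2→2)
  step 8: 2  (read p: 2→2)
  step 9: 2  (read p: 2→2)
  step 10: 2  (read p: 2→2)

The earliest repeat is at step j = 2: N is in 2, which it already visited at step i = 1.

2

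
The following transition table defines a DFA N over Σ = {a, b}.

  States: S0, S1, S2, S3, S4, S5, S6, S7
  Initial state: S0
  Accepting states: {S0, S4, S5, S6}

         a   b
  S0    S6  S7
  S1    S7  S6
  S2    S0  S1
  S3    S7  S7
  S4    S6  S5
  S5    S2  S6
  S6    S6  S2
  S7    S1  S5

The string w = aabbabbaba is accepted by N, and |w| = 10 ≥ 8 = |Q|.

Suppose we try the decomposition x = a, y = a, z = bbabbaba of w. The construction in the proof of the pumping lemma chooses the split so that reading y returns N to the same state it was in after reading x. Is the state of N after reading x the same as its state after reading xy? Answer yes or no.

yes

State sequence: S0 -a-> S6 -a-> S6

After x (step 1): S6. After xy (step 2): S6.
They match, so y = a drives N around a cycle from S6 back to itself; pumping y any number of times keeps N in S6 before reading z, and xyⁱz ∈ L(N) for every i ≥ 0.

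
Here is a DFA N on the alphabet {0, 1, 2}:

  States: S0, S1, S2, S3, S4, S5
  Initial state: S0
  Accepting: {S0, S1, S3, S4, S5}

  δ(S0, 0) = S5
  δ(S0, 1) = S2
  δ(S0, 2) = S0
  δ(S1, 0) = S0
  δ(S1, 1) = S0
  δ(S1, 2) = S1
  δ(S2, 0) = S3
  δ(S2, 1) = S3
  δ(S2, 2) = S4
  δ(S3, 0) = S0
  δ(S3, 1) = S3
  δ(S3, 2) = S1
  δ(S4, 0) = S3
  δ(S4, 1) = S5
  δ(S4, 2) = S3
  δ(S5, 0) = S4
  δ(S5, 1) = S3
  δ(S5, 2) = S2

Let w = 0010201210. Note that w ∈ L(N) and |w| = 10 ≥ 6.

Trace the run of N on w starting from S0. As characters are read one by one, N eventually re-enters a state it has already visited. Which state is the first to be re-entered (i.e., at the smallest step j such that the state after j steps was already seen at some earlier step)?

State sequence: S0 -0-> S5 -0-> S4 -1-> S5 -0-> S4 -2-> S3 -0-> S0 -1-> S2 -2-> S4 -1-> S5 -0-> S4
First repeat at step 3: S5 was already visited.

The earliest repeat is at step j = 3: N is in S5, which it already visited at step i = 1.
The DFA has 6 states, so the proof of the pumping lemma guarantees a repeated state among the first 6+1 visited; the segment between the two visits is the pumpable y.

S5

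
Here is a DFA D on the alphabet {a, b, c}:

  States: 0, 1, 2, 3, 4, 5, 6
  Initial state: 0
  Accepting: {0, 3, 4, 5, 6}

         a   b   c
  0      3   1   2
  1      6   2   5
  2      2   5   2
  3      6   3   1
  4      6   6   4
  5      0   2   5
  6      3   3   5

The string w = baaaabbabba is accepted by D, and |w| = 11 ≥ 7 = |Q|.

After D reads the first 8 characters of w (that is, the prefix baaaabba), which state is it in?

6

Run of D on the first 8 characters of w = b a a a a b b a:
  step 0: 0  (start)
  step 1: 1  (read b: 0→1)
  step 2: 6  (read a: 1→6)
  step 3: 3  (read a: 6→3)
  step 4: 6  (read a: 3→6)
  step 5: 3  (read a: 6→3)
  step 6: 3  (read b: 3→3)
  step 7: 3  (read b: 3→3)
  step 8: 6  (read a: 3→6)

After reading 8 characters, D is in state 6.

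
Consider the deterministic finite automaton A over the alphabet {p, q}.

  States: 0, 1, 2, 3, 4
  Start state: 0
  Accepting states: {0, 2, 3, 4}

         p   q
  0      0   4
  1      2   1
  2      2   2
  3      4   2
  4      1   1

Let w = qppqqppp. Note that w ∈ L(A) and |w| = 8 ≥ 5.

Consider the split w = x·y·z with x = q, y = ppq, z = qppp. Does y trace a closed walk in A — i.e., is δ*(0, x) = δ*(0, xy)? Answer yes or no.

Run of A on the first 4 characters of w = q p p q:
  step 0: 0  (start)
  step 1: 4  (read q: 0→4)
  step 2: 1  (read p: 4→1)
  step 3: 2  (read p: 1→2)
  step 4: 2  (read q: 2→2)

After x (step 1): 4. After xy (step 4): 2.
They differ (4 ≠ 2), so y is not a cycle from the state after x; this split is not the one the pumping-lemma construction produces, and pumping y need not keep the string in L(A).

no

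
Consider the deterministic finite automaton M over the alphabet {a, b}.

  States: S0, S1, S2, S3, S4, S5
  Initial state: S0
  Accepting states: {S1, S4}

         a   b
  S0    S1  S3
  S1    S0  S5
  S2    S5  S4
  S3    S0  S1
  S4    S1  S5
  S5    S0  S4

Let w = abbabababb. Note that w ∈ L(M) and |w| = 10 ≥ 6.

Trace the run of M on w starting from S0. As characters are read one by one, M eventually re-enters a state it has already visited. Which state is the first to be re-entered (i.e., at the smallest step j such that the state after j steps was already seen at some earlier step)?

S1

State sequence: S0 -a-> S1 -b-> S5 -b-> S4 -a-> S1 -b-> S5 -a-> S0 -b-> S3 -a-> S0 -b-> S3 -b-> S1
First repeat at step 4: S1 was already visited.

The earliest repeat is at step j = 4: M is in S1, which it already visited at step i = 1.
Since M has 6 states, any run of length ≥ 6 visits 6+1 states, so by pigeonhole some state repeats within the first 6 steps — that repeat gives the pumpable loop.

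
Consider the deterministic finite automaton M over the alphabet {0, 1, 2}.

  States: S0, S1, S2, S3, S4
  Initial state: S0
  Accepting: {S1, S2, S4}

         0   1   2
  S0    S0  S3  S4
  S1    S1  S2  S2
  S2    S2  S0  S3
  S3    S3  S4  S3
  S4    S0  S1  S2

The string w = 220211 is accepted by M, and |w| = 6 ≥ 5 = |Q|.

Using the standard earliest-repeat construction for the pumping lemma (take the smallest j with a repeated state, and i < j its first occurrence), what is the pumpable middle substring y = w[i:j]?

0

Run of M on w = 2 2 0 2 1 1:
  step 0: S0  (start)
  step 1: S4  (read 2: S0→S4)
  step 2: S2  (read 2: S4→S2)
  step 3: S2  (read 0: S2→S2)   ← first repeat (S2 seen earlier)
  step 4: S3  (read 2: S2→S3)
  step 5: S4  (read 1: S3→S4)
  step 6: S1  (read 1: S4→S1)

So i = 2, j = 3, giving x = w[0:2] = 22, y = w[2:3] = 0, z = w[3:6] = 211.
Check: |xy| = 3 ≤ 5 and |y| = 1 ≥ 1. Reading y takes M from S2 back to S2, so every xyⁱz is accepted.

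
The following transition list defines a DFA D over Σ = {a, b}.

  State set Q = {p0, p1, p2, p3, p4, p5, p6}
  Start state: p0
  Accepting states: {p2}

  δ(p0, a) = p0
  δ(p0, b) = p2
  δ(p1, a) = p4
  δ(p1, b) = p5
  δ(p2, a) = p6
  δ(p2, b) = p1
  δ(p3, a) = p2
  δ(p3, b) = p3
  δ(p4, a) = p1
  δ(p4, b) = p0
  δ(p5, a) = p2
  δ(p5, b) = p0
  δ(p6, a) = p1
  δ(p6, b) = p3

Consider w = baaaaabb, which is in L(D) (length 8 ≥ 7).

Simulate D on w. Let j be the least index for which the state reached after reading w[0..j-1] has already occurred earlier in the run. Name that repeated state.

p1

State sequence: p0 -b-> p2 -a-> p6 -a-> p1 -a-> p4 -a-> p1 -a-> p4 -b-> p0 -b-> p2
First repeat at step 5: p1 was already visited.

The earliest repeat is at step j = 5: D is in p1, which it already visited at step i = 3.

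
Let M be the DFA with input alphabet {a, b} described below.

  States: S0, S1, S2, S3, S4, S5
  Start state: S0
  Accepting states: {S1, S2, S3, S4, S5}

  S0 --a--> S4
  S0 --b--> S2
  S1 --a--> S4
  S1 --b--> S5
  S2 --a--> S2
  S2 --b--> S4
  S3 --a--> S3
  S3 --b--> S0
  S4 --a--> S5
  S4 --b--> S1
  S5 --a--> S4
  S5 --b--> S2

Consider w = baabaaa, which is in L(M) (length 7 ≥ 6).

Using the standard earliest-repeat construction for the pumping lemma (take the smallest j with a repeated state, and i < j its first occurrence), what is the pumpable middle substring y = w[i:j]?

Run of M on w = b a a b a a a:
  step 0: S0  (start)
  step 1: S2  (read b: S0→S2)
  step 2: S2  (read a: S2→S2)   ← first repeat (S2 seen earlier)
  step 3: S2  (read a: S2→S2)
  step 4: S4  (read b: S2→S4)
  step 5: S5  (read a: S4→S5)
  step 6: S4  (read a: S5→S4)
  step 7: S5  (read a: S4→S5)

So i = 1, j = 2, giving x = w[0:1] = b, y = w[1:2] = a, z = w[2:7] = abaaa.
Check: |xy| = 2 ≤ 6 and |y| = 1 ≥ 1. Reading y takes M from S2 back to S2, so every xyⁱz is accepted.

a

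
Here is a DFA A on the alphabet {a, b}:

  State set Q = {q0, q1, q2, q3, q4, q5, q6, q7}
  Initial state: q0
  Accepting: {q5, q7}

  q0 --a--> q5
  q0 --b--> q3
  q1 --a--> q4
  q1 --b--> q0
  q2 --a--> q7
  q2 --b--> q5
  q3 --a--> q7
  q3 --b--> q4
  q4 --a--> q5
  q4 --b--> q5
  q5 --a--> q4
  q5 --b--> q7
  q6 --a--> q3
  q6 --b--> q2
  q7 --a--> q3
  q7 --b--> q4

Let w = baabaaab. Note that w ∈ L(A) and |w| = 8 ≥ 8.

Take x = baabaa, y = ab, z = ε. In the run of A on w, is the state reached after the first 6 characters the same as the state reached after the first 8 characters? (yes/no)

no

State sequence: q0 -b-> q3 -a-> q7 -a-> q3 -b-> q4 -a-> q5 -a-> q4 -a-> q5 -b-> q7

After x (step 6): q4. After xy (step 8): q7.
They differ (q4 ≠ q7), so y is not a cycle from the state after x; this split is not the one the pumping-lemma construction produces, and pumping y need not keep the string in L(A).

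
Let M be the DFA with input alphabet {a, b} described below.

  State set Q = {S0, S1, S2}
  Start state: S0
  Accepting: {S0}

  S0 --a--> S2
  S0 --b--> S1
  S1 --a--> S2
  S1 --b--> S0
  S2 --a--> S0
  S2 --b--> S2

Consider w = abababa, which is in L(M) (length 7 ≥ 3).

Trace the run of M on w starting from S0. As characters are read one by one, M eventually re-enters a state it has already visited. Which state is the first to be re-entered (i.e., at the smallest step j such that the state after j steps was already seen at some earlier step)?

Run of M on w = a b a b a b a:
  step 0: S0  (start)
  step 1: S2  (read a: S0→S2)
  step 2: S2  (read b: S2→S2)   ← first repeat (S2 seen earlier)
  step 3: S0  (read a: S2→S0)
  step 4: S1  (read b: S0→S1)
  step 5: S2  (read a: S1→S2)
  step 6: S2  (read b: S2→S2)
  step 7: S0  (read a: S2→S0)

The earliest repeat is at step j = 2: M is in S2, which it already visited at step i = 1.
With |Q| = 3, pigeonhole forces a state repeat no later than step 3; the substring read between the first and second visits to that state can be pumped.

S2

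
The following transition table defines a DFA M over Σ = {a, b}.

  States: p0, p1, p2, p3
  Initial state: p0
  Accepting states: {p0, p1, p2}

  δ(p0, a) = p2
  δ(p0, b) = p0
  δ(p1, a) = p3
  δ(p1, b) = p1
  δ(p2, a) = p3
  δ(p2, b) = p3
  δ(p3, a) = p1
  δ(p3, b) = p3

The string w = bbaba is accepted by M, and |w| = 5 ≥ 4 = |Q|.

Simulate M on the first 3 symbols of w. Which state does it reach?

Run of M on the first 3 characters of w = b b a:
  step 0: p0  (start)
  step 1: p0  (read b: p0→p0)
  step 2: p0  (read b: p0→p0)
  step 3: p2  (read a: p0→p2)

After reading 3 characters, M is in state p2.

p2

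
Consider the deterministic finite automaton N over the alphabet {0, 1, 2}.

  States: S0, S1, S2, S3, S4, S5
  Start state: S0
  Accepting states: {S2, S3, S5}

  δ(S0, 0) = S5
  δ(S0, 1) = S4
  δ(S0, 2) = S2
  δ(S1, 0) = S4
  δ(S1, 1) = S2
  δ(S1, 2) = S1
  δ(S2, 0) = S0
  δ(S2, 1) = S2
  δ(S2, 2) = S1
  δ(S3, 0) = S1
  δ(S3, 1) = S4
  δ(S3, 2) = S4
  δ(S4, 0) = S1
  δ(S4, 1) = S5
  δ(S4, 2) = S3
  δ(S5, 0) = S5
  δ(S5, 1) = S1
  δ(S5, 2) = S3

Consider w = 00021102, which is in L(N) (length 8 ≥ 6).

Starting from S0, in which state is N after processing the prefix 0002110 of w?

S5

State sequence: S0 -0-> S5 -0-> S5 -0-> S5 -2-> S3 -1-> S4 -1-> S5 -0-> S5

After reading 7 characters, N is in state S5.
(This kind of state-tracing is the core of the pumping-lemma construction: with 6 states, pigeonhole forces a repeat within the first 6 steps.)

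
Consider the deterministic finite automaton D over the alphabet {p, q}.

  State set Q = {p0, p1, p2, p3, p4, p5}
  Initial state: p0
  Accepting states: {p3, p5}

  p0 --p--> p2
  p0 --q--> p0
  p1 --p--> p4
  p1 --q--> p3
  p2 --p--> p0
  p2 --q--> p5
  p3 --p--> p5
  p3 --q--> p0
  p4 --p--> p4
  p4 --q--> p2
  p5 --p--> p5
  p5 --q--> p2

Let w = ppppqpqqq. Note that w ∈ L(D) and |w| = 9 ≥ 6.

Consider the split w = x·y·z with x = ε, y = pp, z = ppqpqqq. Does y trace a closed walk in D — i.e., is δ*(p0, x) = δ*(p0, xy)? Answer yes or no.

yes

Run of D on the first 2 characters of w = p p:
  step 0: p0  (start)
  step 1: p2  (read p: p0→p2)
  step 2: p0  (read p: p2→p0)

After x (step 0): p0. After xy (step 2): p0.
They match, so y = pp drives D around a cycle from p0 back to itself; pumping y any number of times keeps D in p0 before reading z, and xyⁱz ∈ L(D) for every i ≥ 0.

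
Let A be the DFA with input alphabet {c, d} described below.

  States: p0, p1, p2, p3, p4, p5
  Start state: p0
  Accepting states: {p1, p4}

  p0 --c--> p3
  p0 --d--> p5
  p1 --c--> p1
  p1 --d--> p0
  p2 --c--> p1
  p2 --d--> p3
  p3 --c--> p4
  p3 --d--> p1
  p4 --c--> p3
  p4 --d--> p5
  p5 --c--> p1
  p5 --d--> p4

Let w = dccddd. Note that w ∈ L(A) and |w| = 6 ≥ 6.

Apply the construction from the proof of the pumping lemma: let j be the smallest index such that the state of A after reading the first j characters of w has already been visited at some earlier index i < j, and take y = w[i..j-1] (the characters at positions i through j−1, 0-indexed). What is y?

State sequence: p0 -d-> p5 -c-> p1 -c-> p1 -d-> p0 -d-> p5 -d-> p4
First repeat at step 3: p1 was already visited.

So i = 2, j = 3, giving x = w[0:2] = dc, y = w[2:3] = c, z = w[3:6] = ddd.
Check: |xy| = 3 ≤ 6 and |y| = 1 ≥ 1. Reading y takes A from p1 back to p1, so every xyⁱz is accepted.
With |Q| = 6, pigeonhole forces a state repeat no later than step 6; the substring read between the first and second visits to that state can be pumped.

c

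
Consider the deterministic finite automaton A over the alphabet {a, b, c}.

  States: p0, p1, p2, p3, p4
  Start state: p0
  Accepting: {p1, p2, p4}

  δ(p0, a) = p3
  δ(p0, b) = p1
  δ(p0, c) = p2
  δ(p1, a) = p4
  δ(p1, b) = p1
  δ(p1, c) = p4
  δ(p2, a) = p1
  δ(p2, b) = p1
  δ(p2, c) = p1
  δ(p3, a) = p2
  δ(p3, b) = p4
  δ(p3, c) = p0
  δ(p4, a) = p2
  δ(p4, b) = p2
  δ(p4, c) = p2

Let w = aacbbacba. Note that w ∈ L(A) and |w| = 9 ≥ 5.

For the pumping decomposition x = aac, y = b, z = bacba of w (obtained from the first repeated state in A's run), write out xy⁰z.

aacbacba

xy⁰z = xz = aac·bacba = aacbacba.
Reading y = b takes A from p1 back to p1, so after x the machine is still in p1, and z then leads to the accepting state p4. Hence aacbacba ∈ L(A).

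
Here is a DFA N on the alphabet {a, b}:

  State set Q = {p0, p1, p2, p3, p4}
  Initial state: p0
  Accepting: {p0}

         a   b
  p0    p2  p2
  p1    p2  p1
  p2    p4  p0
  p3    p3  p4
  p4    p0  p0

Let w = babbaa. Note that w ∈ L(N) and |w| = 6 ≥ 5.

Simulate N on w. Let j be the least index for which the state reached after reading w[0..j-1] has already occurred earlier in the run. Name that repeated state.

State sequence: p0 -b-> p2 -a-> p4 -b-> p0 -b-> p2 -a-> p4 -a-> p0
First repeat at step 3: p0 was already visited.

The earliest repeat is at step j = 3: N is in p0, which it already visited at step i = 0.
Since N has 5 states, any run of length ≥ 5 visits 5+1 states, so by pigeonhole some state repeats within the first 5 steps — that repeat gives the pumpable loop.

p0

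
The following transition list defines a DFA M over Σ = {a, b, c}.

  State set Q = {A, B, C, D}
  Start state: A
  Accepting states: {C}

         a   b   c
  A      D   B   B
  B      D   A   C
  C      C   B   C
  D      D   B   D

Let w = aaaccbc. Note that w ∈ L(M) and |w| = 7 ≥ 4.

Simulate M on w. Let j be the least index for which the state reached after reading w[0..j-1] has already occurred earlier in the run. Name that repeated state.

D

State sequence: A -a-> D -a-> D -a-> D -c-> D -c-> D -b-> B -c-> C
First repeat at step 2: D was already visited.

The earliest repeat is at step j = 2: M is in D, which it already visited at step i = 1.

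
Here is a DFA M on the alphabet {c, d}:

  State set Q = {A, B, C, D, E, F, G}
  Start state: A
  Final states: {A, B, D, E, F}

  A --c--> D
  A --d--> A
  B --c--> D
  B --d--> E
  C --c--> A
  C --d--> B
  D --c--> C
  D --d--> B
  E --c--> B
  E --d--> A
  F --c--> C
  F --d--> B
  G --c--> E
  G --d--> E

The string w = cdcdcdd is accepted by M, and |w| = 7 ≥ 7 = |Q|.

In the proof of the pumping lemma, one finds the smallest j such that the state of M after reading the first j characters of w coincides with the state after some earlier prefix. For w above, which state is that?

Run of M on w = c d c d c d d:
  step 0: A  (start)
  step 1: D  (read c: A→D)
  step 2: B  (read d: D→B)
  step 3: D  (read c: B→D)   ← first repeat (D seen earlier)
  step 4: B  (read d: D→B)
  step 5: D  (read c: B→D)
  step 6: B  (read d: D→B)
  step 7: E  (read d: B→E)

The earliest repeat is at step j = 3: M is in D, which it already visited at step i = 1.
With |Q| = 7, pigeonhole forces a state repeat no later than step 7; the substring read between the first and second visits to that state can be pumped.

D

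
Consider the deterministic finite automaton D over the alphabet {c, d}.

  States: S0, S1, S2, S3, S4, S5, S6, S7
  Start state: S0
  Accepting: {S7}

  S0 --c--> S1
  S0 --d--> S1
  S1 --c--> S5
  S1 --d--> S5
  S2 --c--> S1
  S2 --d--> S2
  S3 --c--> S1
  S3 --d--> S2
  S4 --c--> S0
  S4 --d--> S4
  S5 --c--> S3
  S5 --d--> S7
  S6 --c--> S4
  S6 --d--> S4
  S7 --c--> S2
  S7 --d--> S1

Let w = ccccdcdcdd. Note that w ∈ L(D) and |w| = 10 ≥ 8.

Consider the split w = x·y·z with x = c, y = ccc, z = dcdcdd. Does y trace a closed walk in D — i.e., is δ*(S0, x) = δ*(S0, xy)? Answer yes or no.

yes

State sequence: S0 -c-> S1 -c-> S5 -c-> S3 -c-> S1

After x (step 1): S1. After xy (step 4): S1.
They match, so y = ccc drives D around a cycle from S1 back to itself; pumping y any number of times keeps D in S1 before reading z, and xyⁱz ∈ L(D) for every i ≥ 0.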